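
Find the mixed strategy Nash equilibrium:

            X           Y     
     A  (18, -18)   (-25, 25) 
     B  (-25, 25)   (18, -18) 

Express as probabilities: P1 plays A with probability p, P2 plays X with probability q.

p = 0.5, q = 0.5

Work:
Find probabilities that make opponent indifferent:
P2 chooses q to make P1 indifferent between A and B
P1 chooses p to make P2 indifferent between X and Y
Mixed NE: P1 plays (A: 0.5, B: 0.5), P2 plays (X: 0.5, Y: 0.5)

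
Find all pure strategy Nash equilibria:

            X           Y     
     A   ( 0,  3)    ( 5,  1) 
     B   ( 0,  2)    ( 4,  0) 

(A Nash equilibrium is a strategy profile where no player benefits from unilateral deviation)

Nash equilibrium: (A, X), (B, X)

Work:
Best responses:
  P1 vs X: payoffs [0, 0] → best response A/B (payoff 0)
  P1 vs Y: payoffs [5, 4] → best response A (payoff 5)
  P2 vs A: payoffs [3, 1] → best response X (payoff 3)
  P2 vs B: payoffs [2, 0] → best response X (payoff 2)
Mutual best responses: (A,X), (B,X) → Nash equilibria.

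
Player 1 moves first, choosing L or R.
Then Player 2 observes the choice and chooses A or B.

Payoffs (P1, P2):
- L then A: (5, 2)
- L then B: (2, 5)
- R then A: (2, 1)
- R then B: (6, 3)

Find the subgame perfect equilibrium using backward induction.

P1 plays R, P2 plays B after L and B after R; Payoff (6, 3)

Work:
Backward induction:
After L: P2 chooses B → P1 gets 2
After R: P2 chooses B → P1 gets 6
P1 chooses R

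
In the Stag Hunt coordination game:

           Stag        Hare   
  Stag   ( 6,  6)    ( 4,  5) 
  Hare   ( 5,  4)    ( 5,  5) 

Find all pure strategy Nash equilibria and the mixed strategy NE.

Pure NE: (Stag, Stag) and (Hare, Hare); Mixed NE: p = 0.5, q = 0.5

Work:
Check pure NE:
(Stag, Stag): (6, 6) - no unilateral deviation beneficial
(Hare, Hare): (5, 5) - no unilateral deviation beneficial
Mixed NE: P1 plays Stag with p = 0.5, P2 plays Stag with q = 0.5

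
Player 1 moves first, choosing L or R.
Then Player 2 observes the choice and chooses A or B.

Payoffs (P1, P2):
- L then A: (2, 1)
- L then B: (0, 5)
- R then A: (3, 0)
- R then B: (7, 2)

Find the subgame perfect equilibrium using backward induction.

P1 plays R, P2 plays B after L and B after R; Payoff (7, 2)

Work:
Backward induction:
After L: P2 chooses B → P1 gets 0
After R: P2 chooses B → P1 gets 7
P1 chooses R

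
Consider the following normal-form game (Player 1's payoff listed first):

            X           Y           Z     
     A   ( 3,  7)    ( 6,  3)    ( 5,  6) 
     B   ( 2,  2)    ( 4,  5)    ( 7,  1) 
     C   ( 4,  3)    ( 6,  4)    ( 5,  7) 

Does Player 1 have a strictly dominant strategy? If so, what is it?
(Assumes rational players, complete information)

No strictly dominant strategy exists for Player 1

Work:
A strategy strictly dominates another if it gives a strictly higher payoff against every opponent action. Compare each pair of P1's strategies column-by-column:
  A vs B: [3 vs 2, 6 vs 4, 5 vs 7] → A does not strictly dominate B (column Z: 5 ≤ 7)
  A vs C: [3 vs 4, 6 vs 6, 5 vs 5] → A does not strictly dominate C (column X: 3 ≤ 4)
  B vs A: [2 vs 3, 4 vs 6, 7 vs 5] → B does not strictly dominate A (column X: 2 ≤ 3)
  B vs C: [2 vs 4, 4 vs 6, 7 vs 5] → B does not strictly dominate C (column X: 2 ≤ 4)
  C vs A: [4 vs 3, 6 vs 6, 5 vs 5] → C does not strictly dominate A (column Y: 6 ≤ 6)
  C vs B: [4 vs 2, 6 vs 4, 5 vs 7] → C does not strictly dominate B (column Z: 5 ≤ 7)
No single strategy strictly dominates all others → no strictly dominant strategy.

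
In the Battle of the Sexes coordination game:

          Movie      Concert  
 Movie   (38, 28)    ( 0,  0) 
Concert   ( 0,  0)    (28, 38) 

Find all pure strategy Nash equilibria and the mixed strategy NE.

Pure NE: (Movie, Movie) and (Concert, Concert); Mixed NE: p = 0.5758, q = 0.4242

Work:
Check pure NE:
(Movie, Movie): (38, 28) - no unilateral deviation beneficial
(Concert, Concert): (28, 38) - no unilateral deviation beneficial
Mixed NE: P1 plays Movie with p = 0.5758, P2 plays Movie with q = 0.4242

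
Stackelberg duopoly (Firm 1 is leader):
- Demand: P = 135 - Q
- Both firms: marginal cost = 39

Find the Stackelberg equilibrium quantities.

q₁* (leader) = 48.0, q₂* (follower) = 24.0

Work:
Follower's reaction: q₂ = (a - c - q₁)/2
Leader substitutes: π₁ = q₁·(a - q₁ - (a-c-q₁)/2 - c)
FOC: q₁* = (135 - 39)/2 = 48.00
Then: q₂* = (135 - 39 - 48.0)/2 = 24.00
Leader has first-mover advantage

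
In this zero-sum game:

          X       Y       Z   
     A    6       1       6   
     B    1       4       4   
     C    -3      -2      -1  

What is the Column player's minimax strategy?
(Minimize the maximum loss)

Column should play Y, value = 4

Work:
Column player minimizes Row's maximum payoff:
Column X: max payoff to Row = 6
Column Y: max payoff to Row = 4
Column Z: max payoff to Row = 6
Minimum is 4, achieved by column Y.
Minimax strategy: Y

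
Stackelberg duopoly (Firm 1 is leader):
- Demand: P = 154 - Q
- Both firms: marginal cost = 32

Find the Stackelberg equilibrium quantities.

q₁* (leader) = 61.0, q₂* (follower) = 30.5

Work:
Follower's reaction: q₂ = (a - c - q₁)/2
Leader substitutes: π₁ = q₁·(a - q₁ - (a-c-q₁)/2 - c)
FOC: q₁* = (154 - 32)/2 = 61.00
Then: q₂* = (154 - 32 - 61.0)/2 = 30.50
Leader has first-mover advantage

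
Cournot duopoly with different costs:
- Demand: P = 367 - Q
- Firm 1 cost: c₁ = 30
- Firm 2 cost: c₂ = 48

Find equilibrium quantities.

q₁* = 118.33, q₂* = 100.33

Work:
Reaction: q₁ = (367 - 30 - q₂)/2
Reaction: q₂ = (367 - 48 - q₁)/2
Solve simultaneously:
q₁* = (367 - 2×30 + 48)/3 = 118.33
q₂* = (367 - 2×48 + 30)/3 = 100.33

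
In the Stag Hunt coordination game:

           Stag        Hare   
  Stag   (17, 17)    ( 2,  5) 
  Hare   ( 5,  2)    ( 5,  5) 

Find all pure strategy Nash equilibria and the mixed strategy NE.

Pure NE: (Stag, Stag) and (Hare, Hare); Mixed NE: p = 0.2, q = 0.2

Work:
Check pure NE:
(Stag, Stag): (17, 17) - no unilateral deviation beneficial
(Hare, Hare): (5, 5) - no unilateral deviation beneficial
Mixed NE: P1 plays Stag with p = 0.2, P2 plays Stag with q = 0.2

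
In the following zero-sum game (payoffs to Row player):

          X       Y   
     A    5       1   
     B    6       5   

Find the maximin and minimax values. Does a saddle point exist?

Maximin = 5, Minimax = 5, Saddle: True

Work:
Row minimums: [1, 5] → maximin = 5
Column maximums: [6, 5] → minimax = 5
Saddle point exists! Game value = 5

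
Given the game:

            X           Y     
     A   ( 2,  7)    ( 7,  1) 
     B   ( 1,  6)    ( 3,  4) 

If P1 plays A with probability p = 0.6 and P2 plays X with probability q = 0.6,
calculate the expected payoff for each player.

E[P1] = 3.12, E[P2] = 4.84

Work:
E[P1] = p·q·π₁(A,X) + p·(1-q)·π₁(A,Y) + (1-p)·q·π₁(B,X) + (1-p)·(1-q)·π₁(B,Y)
= 0.6·0.6·2 + 0.6·0.4·7 + 0.4·0.6·1 + 0.4·0.4·3
= 3.12

E[P2] = 4.84 (similar calculation)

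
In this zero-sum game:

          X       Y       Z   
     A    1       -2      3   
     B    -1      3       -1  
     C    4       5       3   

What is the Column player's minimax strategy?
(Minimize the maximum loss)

Column should play Z, value = 3

Work:
Column player minimizes Row's maximum payoff:
Column X: max payoff to Row = 4
Column Y: max payoff to Row = 5
Column Z: max payoff to Row = 3
Minimum is 3, achieved by column Z.
Minimax strategy: Z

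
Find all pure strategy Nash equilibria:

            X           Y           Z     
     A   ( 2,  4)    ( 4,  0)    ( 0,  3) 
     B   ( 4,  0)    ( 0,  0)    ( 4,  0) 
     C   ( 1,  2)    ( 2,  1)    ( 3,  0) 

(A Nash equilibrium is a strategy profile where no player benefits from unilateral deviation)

Nash equilibrium: (B, X), (B, Z)

Work:
Best responses:
  P1 vs X: payoffs [2, 4, 1] → best response B (payoff 4)
  P1 vs Y: payoffs [4, 0, 2] → best response A (payoff 4)
  P1 vs Z: payoffs [0, 4, 3] → best response B (payoff 4)
  P2 vs A: payoffs [4, 0, 3] → best response X (payoff 4)
  P2 vs B: payoffs [0, 0, 0] → best response X/Y/Z (payoff 0)
  P2 vs C: payoffs [2, 1, 0] → best response X (payoff 2)
Mutual best responses: (B,X), (B,Z) → Nash equilibria.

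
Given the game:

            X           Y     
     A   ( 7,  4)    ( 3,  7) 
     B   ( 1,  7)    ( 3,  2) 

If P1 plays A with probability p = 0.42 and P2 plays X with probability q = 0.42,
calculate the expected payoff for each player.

E[P1] = 3.2184, E[P2] = 4.7888

Work:
E[P1] = p·q·π₁(A,X) + p·(1-q)·π₁(A,Y) + (1-p)·q·π₁(B,X) + (1-p)·(1-q)·π₁(B,Y)
= 0.42·0.42·7 + 0.42·0.58·3 + 0.58·0.42·1 + 0.58·0.58·3
= 3.2184

E[P2] = 4.7888 (similar calculation)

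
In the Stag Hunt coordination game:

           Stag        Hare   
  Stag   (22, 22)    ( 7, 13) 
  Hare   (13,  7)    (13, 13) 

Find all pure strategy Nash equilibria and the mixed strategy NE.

Pure NE: (Stag, Stag) and (Hare, Hare); Mixed NE: p = 0.4, q = 0.4

Work:
Check pure NE:
(Stag, Stag): (22, 22) - no unilateral deviation beneficial
(Hare, Hare): (13, 13) - no unilateral deviation beneficial
Mixed NE: P1 plays Stag with p = 0.4, P2 plays Stag with q = 0.4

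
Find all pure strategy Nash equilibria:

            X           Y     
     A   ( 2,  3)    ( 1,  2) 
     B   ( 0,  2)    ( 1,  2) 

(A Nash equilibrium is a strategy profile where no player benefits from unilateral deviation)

Nash equilibrium: (A, X), (B, Y)

Work:
Best responses:
  P1 vs X: payoffs [2, 0] → best response A (payoff 2)
  P1 vs Y: payoffs [1, 1] → best response A/B (payoff 1)
  P2 vs A: payoffs [3, 2] → best response X (payoff 3)
  P2 vs B: payoffs [2, 2] → best response X/Y (payoff 2)
Mutual best responses: (A,X), (B,Y) → Nash equilibria.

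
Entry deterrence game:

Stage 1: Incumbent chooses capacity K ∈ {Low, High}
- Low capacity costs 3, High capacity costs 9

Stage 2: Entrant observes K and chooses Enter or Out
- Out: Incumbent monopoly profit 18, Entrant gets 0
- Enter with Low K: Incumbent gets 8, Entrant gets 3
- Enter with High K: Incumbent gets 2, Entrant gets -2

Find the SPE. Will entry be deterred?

SPE: (High, Enter|Low, Out|High); Entry deterred. Incumbent net profit = 9

Work:
After Low K: Entrant enters (3 > 0)
After High K: Entrant stays out (-2 < 0)
Incumbent: Low → 8−3=5, High → 18−9=9
Incumbent chooses High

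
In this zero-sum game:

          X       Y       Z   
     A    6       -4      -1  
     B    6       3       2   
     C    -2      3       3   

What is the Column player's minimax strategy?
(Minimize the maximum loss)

Column should play Y or Z (all achieve the minimum), value = 3

Work:
Column player minimizes Row's maximum payoff:
Column X: max payoff to Row = 6
Column Y: max payoff to Row = 3
Column Z: max payoff to Row = 3
Minimum is 3, achieved by columns Y, Z (tied).
Each of Y or Z is a minimax strategy.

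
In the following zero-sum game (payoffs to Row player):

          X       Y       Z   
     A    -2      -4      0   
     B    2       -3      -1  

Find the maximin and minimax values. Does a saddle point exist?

Maximin = -3, Minimax = -3, Saddle: True

Work:
Row minimums: [-4, -3] → maximin = -3
Column maximums: [2, -3, 0] → minimax = -3
Saddle point exists! Game value = -3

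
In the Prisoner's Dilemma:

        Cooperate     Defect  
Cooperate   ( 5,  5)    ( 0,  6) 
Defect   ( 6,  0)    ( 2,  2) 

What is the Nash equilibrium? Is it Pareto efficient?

(Defect, Defect) is NE; not Pareto efficient

Work:
Defect dominates Cooperate for both players:
If P2 cooperates: Defect (6) > Cooperate (5)
If P2 defects: Defect (2) > Cooperate (0)
NE: (Defect, Defect) with payoff (2, 2)
But (Cooperate, Cooperate) = (5, 5) Pareto dominates (2, 2)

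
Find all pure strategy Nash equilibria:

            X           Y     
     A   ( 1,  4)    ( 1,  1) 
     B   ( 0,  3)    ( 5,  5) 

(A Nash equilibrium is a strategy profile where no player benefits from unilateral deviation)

Nash equilibrium: (A, X), (B, Y)

Work:
Best responses:
  P1 vs X: payoffs [1, 0] → best response A (payoff 1)
  P1 vs Y: payoffs [1, 5] → best response B (payoff 5)
  P2 vs A: payoffs [4, 1] → best response X (payoff 4)
  P2 vs B: payoffs [3, 5] → best response Y (payoff 5)
Mutual best responses: (A,X), (B,Y) → Nash equilibria.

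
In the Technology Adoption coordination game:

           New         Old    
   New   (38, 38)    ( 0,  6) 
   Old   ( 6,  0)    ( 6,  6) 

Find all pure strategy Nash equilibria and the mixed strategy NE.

Pure NE: (New, New) and (Old, Old); Mixed NE: p = 0.1579, q = 0.1579

Work:
Check pure NE:
(New, New): (38, 38) - no unilateral deviation beneficial
(Old, Old): (6, 6) - no unilateral deviation beneficial
Mixed NE: P1 plays New with p = 0.1579, P2 plays New with q = 0.1579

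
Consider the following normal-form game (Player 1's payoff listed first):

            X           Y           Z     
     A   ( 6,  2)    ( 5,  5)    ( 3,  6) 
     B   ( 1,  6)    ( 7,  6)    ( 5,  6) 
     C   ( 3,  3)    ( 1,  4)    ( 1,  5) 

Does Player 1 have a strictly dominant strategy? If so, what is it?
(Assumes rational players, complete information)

No strictly dominant strategy exists for Player 1

Work:
A strategy strictly dominates another if it gives a strictly higher payoff against every opponent action. Compare each pair of P1's strategies column-by-column:
  A vs B: [6 vs 1, 5 vs 7, 3 vs 5] → A does not strictly dominate B (column Y: 5 ≤ 7)
  A vs C: [6 vs 3, 5 vs 1, 3 vs 1] → A strictly dominates C
  B vs A: [1 vs 6, 7 vs 5, 5 vs 3] → B does not strictly dominate A (column X: 1 ≤ 6)
  B vs C: [1 vs 3, 7 vs 1, 5 vs 1] → B does not strictly dominate C (column X: 1 ≤ 3)
  C vs A: [3 vs 6, 1 vs 5, 1 vs 3] → C does not strictly dominate A (column X: 3 ≤ 6)
  C vs B: [3 vs 1, 1 vs 7, 1 vs 5] → C does not strictly dominate B (column Y: 1 ≤ 7)
No single strategy strictly dominates all others → no strictly dominant strategy.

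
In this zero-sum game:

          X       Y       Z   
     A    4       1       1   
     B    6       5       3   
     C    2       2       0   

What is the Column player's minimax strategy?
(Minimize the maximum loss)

Column should play Z, value = 3

Work:
Column player minimizes Row's maximum payoff:
Column X: max payoff to Row = 6
Column Y: max payoff to Row = 5
Column Z: max payoff to Row = 3
Minimum is 3, achieved by column Z.
Minimax strategy: Z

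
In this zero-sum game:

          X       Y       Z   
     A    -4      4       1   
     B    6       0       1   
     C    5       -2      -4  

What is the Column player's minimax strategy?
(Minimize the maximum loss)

Column should play Z, value = 1

Work:
Column player minimizes Row's maximum payoff:
Column X: max payoff to Row = 6
Column Y: max payoff to Row = 4
Column Z: max payoff to Row = 1
Minimum is 1, achieved by column Z.
Minimax strategy: Z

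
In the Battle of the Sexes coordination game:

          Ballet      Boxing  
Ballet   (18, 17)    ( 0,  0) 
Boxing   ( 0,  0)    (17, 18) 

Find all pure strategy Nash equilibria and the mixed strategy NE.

Pure NE: (Ballet, Ballet) and (Boxing, Boxing); Mixed NE: p = 0.5143, q = 0.4857

Work:
Check pure NE:
(Ballet, Ballet): (18, 17) - no unilateral deviation beneficial
(Boxing, Boxing): (17, 18) - no unilateral deviation beneficial
Mixed NE: P1 plays Ballet with p = 0.5143, P2 plays Ballet with q = 0.4857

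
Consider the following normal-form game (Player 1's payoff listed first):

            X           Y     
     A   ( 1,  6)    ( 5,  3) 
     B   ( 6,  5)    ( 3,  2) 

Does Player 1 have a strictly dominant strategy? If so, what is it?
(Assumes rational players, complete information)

No strictly dominant strategy exists for Player 1

Work:
A strategy strictly dominates another if it gives a strictly higher payoff against every opponent action. Compare each pair of P1's strategies column-by-column:
  A vs B: [1 vs 6, 5 vs 3] → A does not strictly dominate B (column X: 1 ≤ 6)
  B vs A: [6 vs 1, 3 vs 5] → B does not strictly dominate A (column Y: 3 ≤ 5)
No single strategy strictly dominates all others → no strictly dominant strategy.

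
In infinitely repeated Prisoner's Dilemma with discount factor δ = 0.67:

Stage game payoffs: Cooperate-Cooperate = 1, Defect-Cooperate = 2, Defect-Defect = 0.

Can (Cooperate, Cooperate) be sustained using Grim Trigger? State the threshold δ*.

δ* = 0.5; since δ = 0.67 ≥ 0.5, cooperation can be sustained

Work:
For Grim Trigger:
Cooperate forever: 1/(1-δ)
Defect then punished: 2 + 0·δ/(1-δ)
Need: 1/(1-δ) ≥ 2 + 0·δ/(1-δ)
Solving: δ ≥ (T-R)/(T-P) = (2-1)/(2-0) = 0.5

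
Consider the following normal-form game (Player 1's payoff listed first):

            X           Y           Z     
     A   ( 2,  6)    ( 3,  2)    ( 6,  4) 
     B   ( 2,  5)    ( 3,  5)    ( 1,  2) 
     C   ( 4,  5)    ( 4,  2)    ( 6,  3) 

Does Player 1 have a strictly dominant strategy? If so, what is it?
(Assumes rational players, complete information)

No strictly dominant strategy exists for Player 1

Work:
A strategy strictly dominates another if it gives a strictly higher payoff against every opponent action. Compare each pair of P1's strategies column-by-column:
  A vs B: [2 vs 2, 3 vs 3, 6 vs 1] → A does not strictly dominate B (column X: 2 ≤ 2)
  A vs C: [2 vs 4, 3 vs 4, 6 vs 6] → A does not strictly dominate C (column X: 2 ≤ 4)
  B vs A: [2 vs 2, 3 vs 3, 1 vs 6] → B does not strictly dominate A (column X: 2 ≤ 2)
  B vs C: [2 vs 4, 3 vs 4, 1 vs 6] → B does not strictly dominate C (column X: 2 ≤ 4)
  C vs A: [4 vs 2, 4 vs 3, 6 vs 6] → C does not strictly dominate A (column Z: 6 ≤ 6)
  C vs B: [4 vs 2, 4 vs 3, 6 vs 1] → C strictly dominates B
No single strategy strictly dominates all others → no strictly dominant strategy.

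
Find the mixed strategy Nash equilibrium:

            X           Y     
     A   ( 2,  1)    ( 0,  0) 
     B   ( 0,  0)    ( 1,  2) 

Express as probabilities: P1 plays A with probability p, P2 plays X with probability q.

p = 0.6667, q = 0.3333

Work:
Find probabilities that make opponent indifferent:
P2 chooses q to make P1 indifferent between A and B
P1 chooses p to make P2 indifferent between X and Y
Mixed NE: P1 plays (A: 0.6667, B: 0.3333), P2 plays (X: 0.3333, Y: 0.6667)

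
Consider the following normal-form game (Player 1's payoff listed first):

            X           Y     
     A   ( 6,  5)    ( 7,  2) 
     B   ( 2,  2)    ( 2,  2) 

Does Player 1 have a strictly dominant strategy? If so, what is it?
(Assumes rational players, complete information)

Yes, Player 1's strictly dominant strategy is A

Work:
A strategy strictly dominates another if it gives a strictly higher payoff against every opponent action. Compare each pair of P1's strategies column-by-column:
  A vs B: [6 vs 2, 7 vs 2] → A strictly dominates B
  B vs A: [2 vs 6, 2 vs 7] → B does not strictly dominate A (column X: 2 ≤ 6)
A strictly dominates every other strategy → strictly dominant.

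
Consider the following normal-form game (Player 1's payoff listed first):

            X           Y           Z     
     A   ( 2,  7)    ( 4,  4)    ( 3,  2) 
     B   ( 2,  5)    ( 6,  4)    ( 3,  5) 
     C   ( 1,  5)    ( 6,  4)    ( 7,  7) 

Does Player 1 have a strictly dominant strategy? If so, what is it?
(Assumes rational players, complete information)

No strictly dominant strategy exists for Player 1

Work:
A strategy strictly dominates another if it gives a strictly higher payoff against every opponent action. Compare each pair of P1's strategies column-by-column:
  A vs B: [2 vs 2, 4 vs 6, 3 vs 3] → A does not strictly dominate B (column X: 2 ≤ 2)
  A vs C: [2 vs 1, 4 vs 6, 3 vs 7] → A does not strictly dominate C (column Y: 4 ≤ 6)
  B vs A: [2 vs 2, 6 vs 4, 3 vs 3] → B does not strictly dominate A (column X: 2 ≤ 2)
  B vs C: [2 vs 1, 6 vs 6, 3 vs 7] → B does not strictly dominate C (column Y: 6 ≤ 6)
  C vs A: [1 vs 2, 6 vs 4, 7 vs 3] → C does not strictly dominate A (column X: 1 ≤ 2)
  C vs B: [1 vs 2, 6 vs 6, 7 vs 3] → C does not strictly dominate B (column X: 1 ≤ 2)
No single strategy strictly dominates all others → no strictly dominant strategy.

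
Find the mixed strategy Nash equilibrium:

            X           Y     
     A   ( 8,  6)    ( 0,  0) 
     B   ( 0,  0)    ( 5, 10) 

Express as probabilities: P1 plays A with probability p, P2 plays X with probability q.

p = 0.625, q = 0.3846

Work:
Find probabilities that make opponent indifferent:
P2 chooses q to make P1 indifferent between A and B
P1 chooses p to make P2 indifferent between X and Y
Mixed NE: P1 plays (A: 0.625, B: 0.375), P2 plays (X: 0.3846, Y: 0.6154)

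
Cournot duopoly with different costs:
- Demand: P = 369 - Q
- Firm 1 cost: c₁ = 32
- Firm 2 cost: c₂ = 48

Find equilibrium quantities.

q₁* = 117.67, q₂* = 101.67

Work:
Reaction: q₁ = (369 - 32 - q₂)/2
Reaction: q₂ = (369 - 48 - q₁)/2
Solve simultaneously:
q₁* = (369 - 2×32 + 48)/3 = 117.67
q₂* = (369 - 2×48 + 32)/3 = 101.67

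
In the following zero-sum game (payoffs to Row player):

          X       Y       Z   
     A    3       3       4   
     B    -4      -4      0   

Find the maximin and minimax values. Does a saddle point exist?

Maximin = 3, Minimax = 3, Saddle: True

Work:
Row minimums: [3, -4] → maximin = 3
Column maximums: [3, 3, 4] → minimax = 3
Saddle point exists! Game value = 3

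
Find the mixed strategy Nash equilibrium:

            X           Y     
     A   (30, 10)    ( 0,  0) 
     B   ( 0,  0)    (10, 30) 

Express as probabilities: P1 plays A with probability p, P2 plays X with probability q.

p = 0.75, q = 0.25

Work:
Find probabilities that make opponent indifferent:
P2 chooses q to make P1 indifferent between A and B
P1 chooses p to make P2 indifferent between X and Y
Mixed NE: P1 plays (A: 0.75, B: 0.25), P2 plays (X: 0.25, Y: 0.75)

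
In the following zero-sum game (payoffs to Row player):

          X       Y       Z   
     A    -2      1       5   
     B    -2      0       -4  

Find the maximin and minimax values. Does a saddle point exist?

Maximin = -2, Minimax = -2, Saddle: True

Work:
Row minimums: [-2, -4] → maximin = -2
Column maximums: [-2, 1, 5] → minimax = -2
Saddle point exists! Game value = -2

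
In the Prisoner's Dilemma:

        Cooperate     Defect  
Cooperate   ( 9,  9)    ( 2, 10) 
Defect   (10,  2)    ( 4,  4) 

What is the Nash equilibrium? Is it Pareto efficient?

(Defect, Defect) is NE; not Pareto efficient

Work:
Defect dominates Cooperate for both players:
If P2 cooperates: Defect (10) > Cooperate (9)
If P2 defects: Defect (4) > Cooperate (2)
NE: (Defect, Defect) with payoff (4, 4)
But (Cooperate, Cooperate) = (9, 9) Pareto dominates (4, 4)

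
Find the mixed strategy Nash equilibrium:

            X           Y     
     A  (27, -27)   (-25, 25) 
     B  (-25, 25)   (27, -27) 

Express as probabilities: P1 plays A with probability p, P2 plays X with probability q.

p = 0.5, q = 0.5

Work:
Find probabilities that make opponent indifferent:
P2 chooses q to make P1 indifferent between A and B
P1 chooses p to make P2 indifferent between X and Y
Mixed NE: P1 plays (A: 0.5, B: 0.5), P2 plays (X: 0.5, Y: 0.5)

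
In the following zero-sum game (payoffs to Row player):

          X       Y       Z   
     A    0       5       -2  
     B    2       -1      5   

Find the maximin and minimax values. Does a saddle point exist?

Maximin = -1, Minimax = 2, Saddle: False

Work:
Row minimums: [-2, -1] → maximin = -1
Column maximums: [2, 5, 5] → minimax = 2
No saddle point (maximin ≠ minimax). Mixed strategy needed.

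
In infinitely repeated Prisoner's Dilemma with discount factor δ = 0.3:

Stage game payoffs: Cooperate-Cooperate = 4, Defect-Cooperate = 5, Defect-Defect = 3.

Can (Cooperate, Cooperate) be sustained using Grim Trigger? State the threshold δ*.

δ* = 0.5; since δ = 0.3 < 0.5, cooperation cannot be sustained

Work:
For Grim Trigger:
Cooperate forever: 4/(1-δ)
Defect then punished: 5 + 3·δ/(1-δ)
Need: 4/(1-δ) ≥ 5 + 3·δ/(1-δ)
Solving: δ ≥ (T-R)/(T-P) = (5-4)/(5-3) = 0.5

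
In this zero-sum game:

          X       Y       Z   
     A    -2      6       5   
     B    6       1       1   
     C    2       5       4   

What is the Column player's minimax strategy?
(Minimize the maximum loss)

Column should play Z, value = 5

Work:
Column player minimizes Row's maximum payoff:
Column X: max payoff to Row = 6
Column Y: max payoff to Row = 6
Column Z: max payoff to Row = 5
Minimum is 5, achieved by column Z.
Minimax strategy: Z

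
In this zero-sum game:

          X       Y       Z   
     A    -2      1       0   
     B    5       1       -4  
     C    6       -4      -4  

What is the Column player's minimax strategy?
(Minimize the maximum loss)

Column should play Z, value = 0

Work:
Column player minimizes Row's maximum payoff:
Column X: max payoff to Row = 6
Column Y: max payoff to Row = 1
Column Z: max payoff to Row = 0
Minimum is 0, achieved by column Z.
Minimax strategy: Z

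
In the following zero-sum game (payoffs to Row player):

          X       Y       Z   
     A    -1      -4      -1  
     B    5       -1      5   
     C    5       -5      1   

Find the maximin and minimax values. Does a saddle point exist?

Maximin = -1, Minimax = -1, Saddle: True

Work:
Row minimums: [-4, -1, -5] → maximin = -1
Column maximums: [5, -1, 5] → minimax = -1
Saddle point exists! Game value = -1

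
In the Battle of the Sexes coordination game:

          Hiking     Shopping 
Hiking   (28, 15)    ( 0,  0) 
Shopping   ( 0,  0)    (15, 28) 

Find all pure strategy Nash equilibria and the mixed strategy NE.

Pure NE: (Hiking, Hiking) and (Shopping, Shopping); Mixed NE: p = 0.6512, q = 0.3488

Work:
Check pure NE:
(Hiking, Hiking): (28, 15) - no unilateral deviation beneficial
(Shopping, Shopping): (15, 28) - no unilateral deviation beneficial
Mixed NE: P1 plays Hiking with p = 0.6512, P2 plays Hiking with q = 0.3488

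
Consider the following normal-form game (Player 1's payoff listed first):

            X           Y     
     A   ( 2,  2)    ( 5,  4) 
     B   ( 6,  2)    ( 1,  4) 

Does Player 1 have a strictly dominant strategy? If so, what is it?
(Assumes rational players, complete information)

No strictly dominant strategy exists for Player 1

Work:
A strategy strictly dominates another if it gives a strictly higher payoff against every opponent action. Compare each pair of P1's strategies column-by-column:
  A vs B: [2 vs 6, 5 vs 1] → A does not strictly dominate B (column X: 2 ≤ 6)
  B vs A: [6 vs 2, 1 vs 5] → B does not strictly dominate A (column Y: 1 ≤ 5)
No single strategy strictly dominates all others → no strictly dominant strategy.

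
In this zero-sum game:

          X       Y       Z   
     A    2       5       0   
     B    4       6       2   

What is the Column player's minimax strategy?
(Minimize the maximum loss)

Column should play Z, value = 2

Work:
Column player minimizes Row's maximum payoff:
Column X: max payoff to Row = 4
Column Y: max payoff to Row = 6
Column Z: max payoff to Row = 2
Minimum is 2, achieved by column Z.
Minimax strategy: Z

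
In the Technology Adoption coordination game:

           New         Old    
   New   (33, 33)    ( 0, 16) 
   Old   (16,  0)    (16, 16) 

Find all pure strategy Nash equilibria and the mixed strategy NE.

Pure NE: (New, New) and (Old, Old); Mixed NE: p = 0.4848, q = 0.4848

Work:
Check pure NE:
(New, New): (33, 33) - no unilateral deviation beneficial
(Old, Old): (16, 16) - no unilateral deviation beneficial
Mixed NE: P1 plays New with p = 0.4848, P2 plays New with q = 0.4848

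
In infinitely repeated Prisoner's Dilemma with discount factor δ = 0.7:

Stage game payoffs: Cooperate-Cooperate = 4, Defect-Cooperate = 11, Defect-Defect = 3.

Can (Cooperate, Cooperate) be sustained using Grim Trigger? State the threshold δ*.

δ* = 0.875; since δ = 0.7 < 0.875, cooperation cannot be sustained

Work:
For Grim Trigger:
Cooperate forever: 4/(1-δ)
Defect then punished: 11 + 3·δ/(1-δ)
Need: 4/(1-δ) ≥ 11 + 3·δ/(1-δ)
Solving: δ ≥ (T-R)/(T-P) = (11-4)/(11-3) = 0.875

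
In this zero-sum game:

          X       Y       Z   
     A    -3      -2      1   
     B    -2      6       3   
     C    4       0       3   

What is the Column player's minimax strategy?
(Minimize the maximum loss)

Column should play Z, value = 3

Work:
Column player minimizes Row's maximum payoff:
Column X: max payoff to Row = 4
Column Y: max payoff to Row = 6
Column Z: max payoff to Row = 3
Minimum is 3, achieved by column Z.
Minimax strategy: Z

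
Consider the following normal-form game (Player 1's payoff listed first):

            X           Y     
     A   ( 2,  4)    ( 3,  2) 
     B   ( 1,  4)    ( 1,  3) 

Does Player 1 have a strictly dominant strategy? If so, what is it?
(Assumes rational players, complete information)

Yes, Player 1's strictly dominant strategy is A

Work:
A strategy strictly dominates another if it gives a strictly higher payoff against every opponent action. Compare each pair of P1's strategies column-by-column:
  A vs B: [2 vs 1, 3 vs 1] → A strictly dominates B
  B vs A: [1 vs 2, 1 vs 3] → B does not strictly dominate A (column X: 1 ≤ 2)
A strictly dominates every other strategy → strictly dominant.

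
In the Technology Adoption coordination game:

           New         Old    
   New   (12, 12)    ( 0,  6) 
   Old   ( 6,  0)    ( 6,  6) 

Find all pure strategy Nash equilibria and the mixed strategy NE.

Pure NE: (New, New) and (Old, Old); Mixed NE: p = 0.5, q = 0.5

Work:
Check pure NE:
(New, New): (12, 12) - no unilateral deviation beneficial
(Old, Old): (6, 6) - no unilateral deviation beneficial
Mixed NE: P1 plays New with p = 0.5, P2 plays New with q = 0.5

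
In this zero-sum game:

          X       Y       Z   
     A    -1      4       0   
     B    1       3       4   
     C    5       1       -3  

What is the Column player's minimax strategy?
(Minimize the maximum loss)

Column should play Y or Z (all achieve the minimum), value = 4

Work:
Column player minimizes Row's maximum payoff:
Column X: max payoff to Row = 5
Column Y: max payoff to Row = 4
Column Z: max payoff to Row = 4
Minimum is 4, achieved by columns Y, Z (tied).
Each of Y or Z is a minimax strategy.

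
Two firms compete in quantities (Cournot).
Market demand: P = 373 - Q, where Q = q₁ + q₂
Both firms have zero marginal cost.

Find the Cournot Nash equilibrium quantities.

q₁* = q₂* = 124.33; P* = 124.33

Work:
Profit: π_i = P·q_i = (a - q_i - q_j)·q_i
FOC: ∂π_i/∂q_i = a - 2q_i - q_j = 0
Reaction function: q_i = (373 - q_j)/2
Symmetry: q* = 373/3 = 124.33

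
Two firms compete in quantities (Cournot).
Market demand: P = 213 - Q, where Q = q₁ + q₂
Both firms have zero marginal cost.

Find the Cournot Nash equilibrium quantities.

q₁* = q₂* = 71.0; P* = 71.0

Work:
Profit: π_i = P·q_i = (a - q_i - q_j)·q_i
FOC: ∂π_i/∂q_i = a - 2q_i - q_j = 0
Reaction function: q_i = (213 - q_j)/2
Symmetry: q* = 213/3 = 71.0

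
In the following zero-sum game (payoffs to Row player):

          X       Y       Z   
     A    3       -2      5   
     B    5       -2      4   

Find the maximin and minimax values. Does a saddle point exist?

Maximin = -2, Minimax = -2, Saddle: True

Work:
Row minimums: [-2, -2] → maximin = -2
Column maximums: [5, -2, 5] → minimax = -2
Saddle point exists! Game value = -2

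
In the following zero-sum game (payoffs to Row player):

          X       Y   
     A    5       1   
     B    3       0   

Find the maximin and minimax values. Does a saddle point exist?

Maximin = 1, Minimax = 1, Saddle: True

Work:
Row minimums: [1, 0] → maximin = 1
Column maximums: [5, 1] → minimax = 1
Saddle point exists! Game value = 1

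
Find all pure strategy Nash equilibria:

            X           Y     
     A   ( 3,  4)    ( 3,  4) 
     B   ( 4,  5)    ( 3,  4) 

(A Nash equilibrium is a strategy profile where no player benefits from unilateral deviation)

Nash equilibrium: (A, Y), (B, X)

Work:
Best responses:
  P1 vs X: payoffs [3, 4] → best response B (payoff 4)
  P1 vs Y: payoffs [3, 3] → best response A/B (payoff 3)
  P2 vs A: payoffs [4, 4] → best response X/Y (payoff 4)
  P2 vs B: payoffs [5, 4] → best response X (payoff 5)
Mutual best responses: (A,Y), (B,X) → Nash equilibria.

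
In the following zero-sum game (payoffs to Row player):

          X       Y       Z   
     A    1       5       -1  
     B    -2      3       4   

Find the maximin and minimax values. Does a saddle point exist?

Maximin = -1, Minimax = 1, Saddle: False

Work:
Row minimums: [-1, -2] → maximin = -1
Column maximums: [1, 5, 4] → minimax = 1
No saddle point (maximin ≠ minimax). Mixed strategy needed.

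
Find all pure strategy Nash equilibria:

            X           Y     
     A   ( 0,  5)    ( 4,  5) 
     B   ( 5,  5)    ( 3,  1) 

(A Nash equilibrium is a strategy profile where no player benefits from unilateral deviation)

Nash equilibrium: (A, Y), (B, X)

Work:
Best responses:
  P1 vs X: payoffs [0, 5] → best response B (payoff 5)
  P1 vs Y: payoffs [4, 3] → best response A (payoff 4)
  P2 vs A: payoffs [5, 5] → best response X/Y (payoff 5)
  P2 vs B: payoffs [5, 1] → best response X (payoff 5)
Mutual best responses: (A,Y), (B,X) → Nash equilibria.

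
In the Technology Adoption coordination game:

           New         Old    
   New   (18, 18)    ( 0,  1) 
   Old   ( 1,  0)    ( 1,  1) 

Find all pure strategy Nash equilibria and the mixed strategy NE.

Pure NE: (New, New) and (Old, Old); Mixed NE: p = 0.0556, q = 0.0556

Work:
Check pure NE:
(New, New): (18, 18) - no unilateral deviation beneficial
(Old, Old): (1, 1) - no unilateral deviation beneficial
Mixed NE: P1 plays New with p = 0.0556, P2 plays New with q = 0.0556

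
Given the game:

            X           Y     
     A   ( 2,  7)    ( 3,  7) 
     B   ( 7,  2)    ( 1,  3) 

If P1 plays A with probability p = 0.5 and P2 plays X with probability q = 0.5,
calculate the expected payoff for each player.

E[P1] = 3.25, E[P2] = 4.75

Work:
E[P1] = p·q·π₁(A,X) + p·(1-q)·π₁(A,Y) + (1-p)·q·π₁(B,X) + (1-p)·(1-q)·π₁(B,Y)
= 0.5·0.5·2 + 0.5·0.5·3 + 0.5·0.5·7 + 0.5·0.5·1
= 3.25

E[P2] = 4.75 (similar calculation)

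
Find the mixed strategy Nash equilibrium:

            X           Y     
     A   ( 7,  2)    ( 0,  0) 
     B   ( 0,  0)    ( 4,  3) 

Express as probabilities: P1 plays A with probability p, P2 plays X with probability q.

p = 0.6, q = 0.3636

Work:
Find probabilities that make opponent indifferent:
P2 chooses q to make P1 indifferent between A and B
P1 chooses p to make P2 indifferent between X and Y
Mixed NE: P1 plays (A: 0.6, B: 0.4), P2 plays (X: 0.3636, Y: 0.6364)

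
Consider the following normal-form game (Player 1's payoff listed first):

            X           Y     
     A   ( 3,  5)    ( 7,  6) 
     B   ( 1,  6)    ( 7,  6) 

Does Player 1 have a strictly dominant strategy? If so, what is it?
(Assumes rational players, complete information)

No strictly dominant strategy exists for Player 1

Work:
A strategy strictly dominates another if it gives a strictly higher payoff against every opponent action. Compare each pair of P1's strategies column-by-column:
  A vs B: [3 vs 1, 7 vs 7] → A does not strictly dominate B (column Y: 7 ≤ 7)
  B vs A: [1 vs 3, 7 vs 7] → B does not strictly dominate A (column X: 1 ≤ 3)
No single strategy strictly dominates all others → no strictly dominant strategy.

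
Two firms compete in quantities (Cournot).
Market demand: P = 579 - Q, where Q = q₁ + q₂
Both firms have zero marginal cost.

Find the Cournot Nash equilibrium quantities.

q₁* = q₂* = 193.0; P* = 193.0

Work:
Profit: π_i = P·q_i = (a - q_i - q_j)·q_i
FOC: ∂π_i/∂q_i = a - 2q_i - q_j = 0
Reaction function: q_i = (579 - q_j)/2
Symmetry: q* = 579/3 = 193.0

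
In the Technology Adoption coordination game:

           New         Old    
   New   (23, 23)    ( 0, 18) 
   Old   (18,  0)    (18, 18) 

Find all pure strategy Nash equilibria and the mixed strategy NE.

Pure NE: (New, New) and (Old, Old); Mixed NE: p = 0.7826, q = 0.7826

Work:
Check pure NE:
(New, New): (23, 23) - no unilateral deviation beneficial
(Old, Old): (18, 18) - no unilateral deviation beneficial
Mixed NE: P1 plays New with p = 0.7826, P2 plays New with q = 0.7826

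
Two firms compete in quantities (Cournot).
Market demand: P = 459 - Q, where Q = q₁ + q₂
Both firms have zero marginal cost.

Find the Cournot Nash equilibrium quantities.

q₁* = q₂* = 153.0; P* = 153.0

Work:
Profit: π_i = P·q_i = (a - q_i - q_j)·q_i
FOC: ∂π_i/∂q_i = a - 2q_i - q_j = 0
Reaction function: q_i = (459 - q_j)/2
Symmetry: q* = 459/3 = 153.0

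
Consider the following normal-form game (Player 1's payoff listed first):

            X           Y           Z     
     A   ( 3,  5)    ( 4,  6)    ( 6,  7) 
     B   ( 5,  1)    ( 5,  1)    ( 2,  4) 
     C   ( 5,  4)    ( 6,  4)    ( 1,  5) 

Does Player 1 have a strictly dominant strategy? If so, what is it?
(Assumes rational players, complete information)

No strictly dominant strategy exists for Player 1

Work:
A strategy strictly dominates another if it gives a strictly higher payoff against every opponent action. Compare each pair of P1's strategies column-by-column:
  A vs B: [3 vs 5, 4 vs 5, 6 vs 2] → A does not strictly dominate B (column X: 3 ≤ 5)
  A vs C: [3 vs 5, 4 vs 6, 6 vs 1] → A does not strictly dominate C (column X: 3 ≤ 5)
  B vs A: [5 vs 3, 5 vs 4, 2 vs 6] → B does not strictly dominate A (column Z: 2 ≤ 6)
  B vs C: [5 vs 5, 5 vs 6, 2 vs 1] → B does not strictly dominate C (column X: 5 ≤ 5)
  C vs A: [5 vs 3, 6 vs 4, 1 vs 6] → C does not strictly dominate A (column Z: 1 ≤ 6)
  C vs B: [5 vs 5, 6 vs 5, 1 vs 2] → C does not strictly dominate B (column X: 5 ≤ 5)
No single strategy strictly dominates all others → no strictly dominant strategy.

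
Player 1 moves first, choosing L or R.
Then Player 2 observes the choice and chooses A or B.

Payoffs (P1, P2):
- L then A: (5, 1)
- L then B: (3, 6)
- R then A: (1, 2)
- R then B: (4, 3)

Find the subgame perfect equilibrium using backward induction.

P1 plays R, P2 plays B after L and B after R; Payoff (4, 3)

Work:
Backward induction:
After L: P2 chooses B → P1 gets 3
After R: P2 chooses B → P1 gets 4
P1 chooses R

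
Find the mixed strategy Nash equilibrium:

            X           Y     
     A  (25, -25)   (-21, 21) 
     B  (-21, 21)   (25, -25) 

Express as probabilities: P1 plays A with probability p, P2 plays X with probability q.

p = 0.5, q = 0.5

Work:
Find probabilities that make opponent indifferent:
P2 chooses q to make P1 indifferent between A and B
P1 chooses p to make P2 indifferent between X and Y
Mixed NE: P1 plays (A: 0.5, B: 0.5), P2 plays (X: 0.5, Y: 0.5)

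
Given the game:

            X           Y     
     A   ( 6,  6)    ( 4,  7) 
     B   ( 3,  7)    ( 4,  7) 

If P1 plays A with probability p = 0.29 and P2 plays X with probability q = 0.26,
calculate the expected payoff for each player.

E[P1] = 3.9662, E[P2] = 6.9246

Work:
E[P1] = p·q·π₁(A,X) + p·(1-q)·π₁(A,Y) + (1-p)·q·π₁(B,X) + (1-p)·(1-q)·π₁(B,Y)
= 0.29·0.26·6 + 0.29·0.74·4 + 0.71·0.26·3 + 0.71·0.74·4
= 3.9662

E[P2] = 6.9246 (similar calculation)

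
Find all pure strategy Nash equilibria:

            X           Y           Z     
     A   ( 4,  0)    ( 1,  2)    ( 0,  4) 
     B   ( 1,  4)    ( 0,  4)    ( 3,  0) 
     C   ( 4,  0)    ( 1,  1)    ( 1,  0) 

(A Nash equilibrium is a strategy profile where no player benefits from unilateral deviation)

Nash equilibrium: (C, Y)

Work:
Best responses:
  P1 vs X: payoffs [4, 1, 4] → best response A/C (payoff 4)
  P1 vs Y: payoffs [1, 0, 1] → best response A/C (payoff 1)
  P1 vs Z: payoffs [0, 3, 1] → best response B (payoff 3)
  P2 vs A: payoffs [0, 2, 4] → best response Z (payoff 4)
  P2 vs B: payoffs [4, 4, 0] → best response X/Y (payoff 4)
  P2 vs C: payoffs [0, 1, 0] → best response Y (payoff 1)
Mutual best responses: (C,Y) → Nash equilibria.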